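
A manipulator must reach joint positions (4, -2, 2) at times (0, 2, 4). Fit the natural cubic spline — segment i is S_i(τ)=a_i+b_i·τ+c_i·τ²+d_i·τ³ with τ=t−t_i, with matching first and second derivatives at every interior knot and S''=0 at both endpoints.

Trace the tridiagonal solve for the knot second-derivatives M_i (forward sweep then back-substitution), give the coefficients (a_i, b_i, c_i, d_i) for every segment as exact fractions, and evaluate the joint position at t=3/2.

  seg 0: a=4 b=-17/4 c=0 d=5/16
  seg 1: a=-2 b=-1/2 c=15/8 d=-5/16
S(3/2) = -169/128

Δ: Δ0=-3, Δ1=2
row 1: diag=8, rhs=30; c'=1/4, d'=15/4
back: M1=15/4
M: M0=0, M1=15/4, M2=0
seg 0: a=4, c=M0/2=0, d=(M1−M0)/(6·2)=5/16, b=Δ0−h0·(2M0+M1)/6=-17/4
seg 1: a=-2, c=M1/2=15/8, d=(M2−M1)/(6·2)=-5/16, b=Δ1−h1·(2M1+M2)/6=-1/2
t_q=3/2 → seg 0, τ=3/2; S=4+-17/4·τ+0·τ²+5/16·τ³=-169/128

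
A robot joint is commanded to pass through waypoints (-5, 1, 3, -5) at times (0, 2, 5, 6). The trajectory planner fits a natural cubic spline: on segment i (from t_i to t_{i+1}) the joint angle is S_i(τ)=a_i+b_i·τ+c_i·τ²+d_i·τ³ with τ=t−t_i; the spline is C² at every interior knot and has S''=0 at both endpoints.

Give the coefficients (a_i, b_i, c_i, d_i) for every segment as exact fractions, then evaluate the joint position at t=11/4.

  seg 0: a=-5 b=595/213 c=0 d=11/213
  seg 1: a=1 b=727/213 c=22/71 d=-29/71
  seg 2: a=3 b=-1226/213 c=-239/71 d=239/213
S(11/4) = 16185/4544

Δ: Δ0=3, Δ1=2/3, Δ2=-8
row 1: diag=10, rhs=-14; c'=3/10, d'=-7/5
row 2: denom=8−3·3/10=71/10; d'=(-52−3·-7/5)/(71/10)=-478/71
back: M2=-478/71
back: M1=-7/5−3/10·-478/71=44/71
M: M0=0, M1=44/71, M2=-478/71, M3=0
seg 0: a=-5, c=M0/2=0, d=(M1−M0)/(6·2)=11/213, b=Δ0−h0·(2M0+M1)/6=595/213
seg 1: a=1, c=M1/2=22/71, d=(M2−M1)/(6·3)=-29/71, b=Δ1−h1·(2M1+M2)/6=727/213
seg 2: a=3, c=M2/2=-239/71, d=(M3−M2)/(6·1)=239/213, b=Δ2−h2·(2M2+M3)/6=-1226/213
t_q=11/4 → seg 1, τ=3/4; S=1+727/213·τ+22/71·τ²+-29/71·τ³=16185/4544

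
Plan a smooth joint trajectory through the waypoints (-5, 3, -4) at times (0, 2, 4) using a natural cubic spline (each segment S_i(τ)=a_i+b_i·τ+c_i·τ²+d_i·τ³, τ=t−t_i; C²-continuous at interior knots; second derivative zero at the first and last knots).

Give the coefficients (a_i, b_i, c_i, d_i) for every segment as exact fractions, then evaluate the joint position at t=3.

Δ: Δ0=4, Δ1=-7/2
row 1: diag=8, rhs=-45; c'=1/4, d'=-45/8
back: M1=-45/8
M: M0=0, M1=-45/8, M2=0
seg 0: a=-5, c=M0/2=0, d=(M1−M0)/(6·2)=-15/32, b=Δ0−h0·(2M0+M1)/6=47/8
seg 1: a=3, c=M1/2=-45/16, d=(M2−M1)/(6·2)=15/32, b=Δ1−h1·(2M1+M2)/6=1/4
t_q=3 → seg 1, τ=1; S=3+1/4·τ+-45/16·τ²+15/32·τ³=29/32

  seg 0: a=-5 b=47/8 c=0 d=-15/32
  seg 1: a=3 b=1/4 c=-45/16 d=15/32
S(3) = 29/32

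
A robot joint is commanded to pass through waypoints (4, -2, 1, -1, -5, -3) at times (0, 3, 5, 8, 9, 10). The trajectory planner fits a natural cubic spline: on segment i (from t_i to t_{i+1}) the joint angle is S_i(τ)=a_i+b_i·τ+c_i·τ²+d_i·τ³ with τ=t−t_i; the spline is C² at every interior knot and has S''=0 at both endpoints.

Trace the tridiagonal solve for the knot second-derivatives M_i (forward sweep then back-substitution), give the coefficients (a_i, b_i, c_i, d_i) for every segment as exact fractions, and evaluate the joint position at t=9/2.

Δ: Δ0=-2, Δ1=3/2, Δ2=-2/3, Δ3=-4, Δ4=2
row 1: diag=10, rhs=21; c'=1/5, d'=21/10
row 2: denom=10−2·1/5=48/5; d'=(-13−2·21/10)/(48/5)=-43/24
row 3: denom=8−3·5/16=113/16; d'=(-20−3·-43/24)/(113/16)=-234/113
row 4: denom=4−1·16/113=436/113; d'=(36−1·-234/113)/(436/113)=2151/218
back: M4=2151/218
back: M3=-234/113−16/113·2151/218=-378/109
back: M2=-43/24−5/16·-378/109=-463/654
back: M1=21/10−1/5·-463/654=733/327
M: M0=0, M1=733/327, M2=-463/654, M3=-378/109, M4=2151/218, M5=0
seg 0: a=4, c=M0/2=0, d=(M1−M0)/(6·3)=733/5886, b=Δ0−h0·(2M0+M1)/6=-2041/654
seg 1: a=-2, c=M1/2=733/654, d=(M2−M1)/(6·2)=-643/2616, b=Δ1−h1·(2M1+M2)/6=79/327
seg 2: a=1, c=M2/2=-463/1308, d=(M3−M2)/(6·3)=-1805/11772, b=Δ2−h2·(2M2+M3)/6=387/218
seg 3: a=-1, c=M3/2=-189/109, d=(M4−M3)/(6·1)=969/436, b=Δ3−h3·(2M3+M4)/6=-1957/436
seg 4: a=-5, c=M4/2=2151/436, d=(M5−M4)/(6·1)=-717/436, b=Δ4−h4·(2M4+M5)/6=-281/218
t_q=9/2 → seg 1, τ=3/2; S=-2+79/327·τ+733/654·τ²+-643/2616·τ³=381/6976

  seg 0: a=4 b=-2041/654 c=0 d=733/5886
  seg 1: a=-2 b=79/327 c=733/654 d=-643/2616
  seg 2: a=1 b=387/218 c=-463/1308 d=-1805/11772
  seg 3: a=-1 b=-1957/436 c=-189/109 d=969/436
  seg 4: a=-5 b=-281/218 c=2151/436 d=-717/436
S(9/2) = 381/6976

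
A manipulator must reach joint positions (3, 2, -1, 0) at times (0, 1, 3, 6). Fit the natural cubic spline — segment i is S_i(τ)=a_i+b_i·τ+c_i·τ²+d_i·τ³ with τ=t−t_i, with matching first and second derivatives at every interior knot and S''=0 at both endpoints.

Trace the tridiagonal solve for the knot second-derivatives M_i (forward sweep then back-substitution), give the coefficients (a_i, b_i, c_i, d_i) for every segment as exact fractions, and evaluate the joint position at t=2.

  seg 0: a=3 b=-71/84 c=0 d=-13/84
  seg 1: a=2 b=-55/42 c=-13/28 d=31/168
  seg 2: a=-1 b=-20/21 c=9/14 d=-1/14
S(2) = 23/56

Δ: Δ0=-1, Δ1=-3/2, Δ2=1/3
row 1: diag=6, rhs=-3; c'=1/3, d'=-1/2
row 2: denom=10−2·1/3=28/3; d'=(11−2·-1/2)/(28/3)=9/7
back: M2=9/7
back: M1=-1/2−1/3·9/7=-13/14
M: M0=0, M1=-13/14, M2=9/7, M3=0
seg 0: a=3, c=M0/2=0, d=(M1−M0)/(6·1)=-13/84, b=Δ0−h0·(2M0+M1)/6=-71/84
seg 1: a=2, c=M1/2=-13/28, d=(M2−M1)/(6·2)=31/168, b=Δ1−h1·(2M1+M2)/6=-55/42
seg 2: a=-1, c=M2/2=9/14, d=(M3−M2)/(6·3)=-1/14, b=Δ2−h2·(2M2+M3)/6=-20/21
t_q=2 → seg 1, τ=1; S=2+-55/42·τ+-13/28·τ²+31/168·τ³=23/56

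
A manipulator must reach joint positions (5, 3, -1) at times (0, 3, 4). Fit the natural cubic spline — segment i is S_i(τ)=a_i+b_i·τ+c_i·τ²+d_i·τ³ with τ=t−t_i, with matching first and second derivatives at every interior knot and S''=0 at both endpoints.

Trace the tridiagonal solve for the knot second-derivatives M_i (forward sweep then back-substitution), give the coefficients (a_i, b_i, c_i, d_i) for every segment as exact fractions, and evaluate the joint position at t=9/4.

Δ: Δ0=-2/3, Δ1=-4
row 1: diag=8, rhs=-20; c'=1/8, d'=-5/2
back: M1=-5/2
M: M0=0, M1=-5/2, M2=0
seg 0: a=5, c=M0/2=0, d=(M1−M0)/(6·3)=-5/36, b=Δ0−h0·(2M0+M1)/6=7/12
seg 1: a=3, c=M1/2=-5/4, d=(M2−M1)/(6·1)=5/12, b=Δ1−h1·(2M1+M2)/6=-19/6
t_q=9/4 → seg 0, τ=9/4; S=5+7/12·τ+0·τ²+-5/36·τ³=1211/256

  seg 0: a=5 b=7/12 c=0 d=-5/36
  seg 1: a=3 b=-19/6 c=-5/4 d=5/12
S(9/4) = 1211/256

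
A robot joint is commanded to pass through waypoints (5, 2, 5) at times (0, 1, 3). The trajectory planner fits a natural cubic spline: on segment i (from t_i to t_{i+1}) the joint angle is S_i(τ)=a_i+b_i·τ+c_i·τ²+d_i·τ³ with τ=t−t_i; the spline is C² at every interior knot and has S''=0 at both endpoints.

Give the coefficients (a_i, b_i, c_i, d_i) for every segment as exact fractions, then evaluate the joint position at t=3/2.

  seg 0: a=5 b=-15/4 c=0 d=3/4
  seg 1: a=2 b=-3/2 c=9/4 d=-3/8
S(3/2) = 113/64

Δ: Δ0=-3, Δ1=3/2
row 1: diag=6, rhs=27; c'=1/3, d'=9/2
back: M1=9/2
M: M0=0, M1=9/2, M2=0
seg 0: a=5, c=M0/2=0, d=(M1−M0)/(6·1)=3/4, b=Δ0−h0·(2M0+M1)/6=-15/4
seg 1: a=2, c=M1/2=9/4, d=(M2−M1)/(6·2)=-3/8, b=Δ1−h1·(2M1+M2)/6=-3/2
t_q=3/2 → seg 1, τ=1/2; S=2+-3/2·τ+9/4·τ²+-3/8·τ³=113/64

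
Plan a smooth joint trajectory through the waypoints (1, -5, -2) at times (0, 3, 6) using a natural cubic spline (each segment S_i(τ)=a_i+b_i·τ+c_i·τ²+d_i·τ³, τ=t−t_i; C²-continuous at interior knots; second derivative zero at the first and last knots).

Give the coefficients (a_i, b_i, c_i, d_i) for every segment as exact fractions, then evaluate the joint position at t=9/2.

Δ: Δ0=-2, Δ1=1
row 1: diag=12, rhs=18; c'=1/4, d'=3/2
back: M1=3/2
M: M0=0, M1=3/2, M2=0
seg 0: a=1, c=M0/2=0, d=(M1−M0)/(6·3)=1/12, b=Δ0−h0·(2M0+M1)/6=-11/4
seg 1: a=-5, c=M1/2=3/4, d=(M2−M1)/(6·3)=-1/12, b=Δ1−h1·(2M1+M2)/6=-1/2
t_q=9/2 → seg 1, τ=3/2; S=-5+-1/2·τ+3/4·τ²+-1/12·τ³=-139/32

  seg 0: a=1 b=-11/4 c=0 d=1/12
  seg 1: a=-5 b=-1/2 c=3/4 d=-1/12
S(9/2) = -139/32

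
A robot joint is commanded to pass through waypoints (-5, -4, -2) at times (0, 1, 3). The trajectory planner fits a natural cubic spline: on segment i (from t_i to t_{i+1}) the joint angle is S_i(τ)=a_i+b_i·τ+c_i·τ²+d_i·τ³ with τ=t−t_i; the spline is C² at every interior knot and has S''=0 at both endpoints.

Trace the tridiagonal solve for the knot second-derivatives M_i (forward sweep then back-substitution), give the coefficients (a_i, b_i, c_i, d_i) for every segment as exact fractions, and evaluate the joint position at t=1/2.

Δ: Δ0=1, Δ1=1
row 1: diag=6, rhs=0; c'=1/3, d'=0
back: M1=0
M: M0=0, M1=0, M2=0
seg 0: a=-5, c=M0/2=0, d=(M1−M0)/(6·1)=0, b=Δ0−h0·(2M0+M1)/6=1
seg 1: a=-4, c=M1/2=0, d=(M2−M1)/(6·2)=0, b=Δ1−h1·(2M1+M2)/6=1
t_q=1/2 → seg 0, τ=1/2; S=-5+1·τ+0·τ²+0·τ³=-9/2

  seg 0: a=-5 b=1 c=0 d=0
  seg 1: a=-4 b=1 c=0 d=0
S(1/2) = -9/2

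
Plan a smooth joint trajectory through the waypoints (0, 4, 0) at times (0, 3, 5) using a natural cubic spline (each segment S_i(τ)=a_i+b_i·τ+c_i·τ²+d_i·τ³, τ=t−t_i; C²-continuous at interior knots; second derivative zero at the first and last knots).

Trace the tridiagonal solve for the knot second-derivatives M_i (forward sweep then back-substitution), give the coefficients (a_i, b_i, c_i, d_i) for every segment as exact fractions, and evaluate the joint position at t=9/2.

  seg 0: a=0 b=7/3 c=0 d=-1/9
  seg 1: a=4 b=-2/3 c=-1 d=1/6
S(9/2) = 21/16

Δ: Δ0=4/3, Δ1=-2
row 1: diag=10, rhs=-20; c'=1/5, d'=-2
back: M1=-2
M: M0=0, M1=-2, M2=0
seg 0: a=0, c=M0/2=0, d=(M1−M0)/(6·3)=-1/9, b=Δ0−h0·(2M0+M1)/6=7/3
seg 1: a=4, c=M1/2=-1, d=(M2−M1)/(6·2)=1/6, b=Δ1−h1·(2M1+M2)/6=-2/3
t_q=9/2 → seg 1, τ=3/2; S=4+-2/3·τ+-1·τ²+1/6·τ³=21/16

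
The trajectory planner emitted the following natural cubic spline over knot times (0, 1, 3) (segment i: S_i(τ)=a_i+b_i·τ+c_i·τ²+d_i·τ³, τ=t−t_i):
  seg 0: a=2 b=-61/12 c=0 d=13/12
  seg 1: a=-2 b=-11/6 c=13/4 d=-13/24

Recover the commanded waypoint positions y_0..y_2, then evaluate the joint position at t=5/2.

y_0 = S_0(0) = a_0 = 2
y_1 = S_1(0) = a_1 = -2
y_2 = S_1(2) = 3
t_q=5/2 is in segment 1 (τ=3/2); S_1(τ)=47/64

y_0=2 y_1=-2 y_2=3
S(5/2) = 47/64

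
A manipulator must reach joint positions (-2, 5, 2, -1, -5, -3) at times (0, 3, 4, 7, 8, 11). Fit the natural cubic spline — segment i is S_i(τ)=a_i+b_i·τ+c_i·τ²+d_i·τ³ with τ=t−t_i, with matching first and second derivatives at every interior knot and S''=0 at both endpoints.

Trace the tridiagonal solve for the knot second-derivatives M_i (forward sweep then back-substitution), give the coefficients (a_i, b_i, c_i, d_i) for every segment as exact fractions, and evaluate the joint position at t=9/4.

  seg 0: a=-2 b=5155/1131 c=0 d=-2516/10179
  seg 1: a=5 b=-2393/1131 c=-2516/1131 d=1516/1131
  seg 2: a=2 b=-959/377 c=2032/1131 d=-50/117
  seg 3: a=-1 b=-1245/377 c=-2318/1131 d=1529/1131
  seg 4: a=-5 b=-3784/1131 c=2269/1131 d=-2269/10179
S(9/4) = 32813/6032

Δ: Δ0=7/3, Δ1=-3, Δ2=-1, Δ3=-4, Δ4=2/3
row 1: diag=8, rhs=-32; c'=1/8, d'=-4
row 2: denom=8−1·1/8=63/8; d'=(12−1·-4)/(63/8)=128/63
row 3: denom=8−3·8/21=48/7; d'=(-18−3·128/63)/(48/7)=-253/72
row 4: denom=8−1·7/48=377/48; d'=(28−1·-253/72)/(377/48)=4538/1131
back: M4=4538/1131
back: M3=-253/72−7/48·4538/1131=-4636/1131
back: M2=128/63−8/21·-4636/1131=4064/1131
back: M1=-4−1/8·4064/1131=-5032/1131
M: M0=0, M1=-5032/1131, M2=4064/1131, M3=-4636/1131, M4=4538/1131, M5=0
seg 0: a=-2, c=M0/2=0, d=(M1−M0)/(6·3)=-2516/10179, b=Δ0−h0·(2M0+M1)/6=5155/1131
seg 1: a=5, c=M1/2=-2516/1131, d=(M2−M1)/(6·1)=1516/1131, b=Δ1−h1·(2M1+M2)/6=-2393/1131
seg 2: a=2, c=M2/2=2032/1131, d=(M3−M2)/(6·3)=-50/117, b=Δ2−h2·(2M2+M3)/6=-959/377
seg 3: a=-1, c=M3/2=-2318/1131, d=(M4−M3)/(6·1)=1529/1131, b=Δ3−h3·(2M3+M4)/6=-1245/377
seg 4: a=-5, c=M4/2=2269/1131, d=(M5−M4)/(6·3)=-2269/10179, b=Δ4−h4·(2M4+M5)/6=-3784/1131
t_q=9/4 → seg 0, τ=9/4; S=-2+5155/1131·τ+0·τ²+-2516/10179·τ³=32813/6032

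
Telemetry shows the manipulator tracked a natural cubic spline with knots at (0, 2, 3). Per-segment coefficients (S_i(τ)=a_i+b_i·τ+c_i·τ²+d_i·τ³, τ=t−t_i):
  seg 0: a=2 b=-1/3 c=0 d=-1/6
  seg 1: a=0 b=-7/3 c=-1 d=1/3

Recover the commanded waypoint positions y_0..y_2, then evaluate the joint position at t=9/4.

y_0 = S_0(0) = a_0 = 2
y_1 = S_1(0) = a_1 = 0
y_2 = S_1(1) = -3
t_q=9/4 is in segment 1 (τ=1/4); S_1(τ)=-41/64

y_0=2 y_1=0 y_2=-3
S(9/4) = -41/64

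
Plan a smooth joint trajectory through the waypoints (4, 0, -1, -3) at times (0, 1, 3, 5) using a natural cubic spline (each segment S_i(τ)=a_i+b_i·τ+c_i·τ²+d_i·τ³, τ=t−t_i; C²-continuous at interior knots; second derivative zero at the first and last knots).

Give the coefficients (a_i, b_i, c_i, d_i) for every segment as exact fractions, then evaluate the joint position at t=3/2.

Δ: Δ0=-4, Δ1=-1/2, Δ2=-1
row 1: diag=6, rhs=21; c'=1/3, d'=7/2
row 2: denom=8−2·1/3=22/3; d'=(-3−2·7/2)/(22/3)=-15/11
back: M2=-15/11
back: M1=7/2−1/3·-15/11=87/22
M: M0=0, M1=87/22, M2=-15/11, M3=0
seg 0: a=4, c=M0/2=0, d=(M1−M0)/(6·1)=29/44, b=Δ0−h0·(2M0+M1)/6=-205/44
seg 1: a=0, c=M1/2=87/44, d=(M2−M1)/(6·2)=-39/88, b=Δ1−h1·(2M1+M2)/6=-59/22
seg 2: a=-1, c=M2/2=-15/22, d=(M3−M2)/(6·2)=5/44, b=Δ2−h2·(2M2+M3)/6=-1/11
t_q=3/2 → seg 1, τ=1/2; S=0+-59/22·τ+87/44·τ²+-39/88·τ³=-635/704

  seg 0: a=4 b=-205/44 c=0 d=29/44
  seg 1: a=0 b=-59/22 c=87/44 d=-39/88
  seg 2: a=-1 b=-1/11 c=-15/22 d=5/44
S(3/2) = -635/704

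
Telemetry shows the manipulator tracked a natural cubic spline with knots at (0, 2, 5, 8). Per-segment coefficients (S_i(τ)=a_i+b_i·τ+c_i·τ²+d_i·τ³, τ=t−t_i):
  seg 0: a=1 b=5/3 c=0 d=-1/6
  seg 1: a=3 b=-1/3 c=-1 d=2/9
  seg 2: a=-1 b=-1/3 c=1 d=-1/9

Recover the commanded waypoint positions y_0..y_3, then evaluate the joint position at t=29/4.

y_0 = S_0(0) = a_0 = 1
y_1 = S_1(0) = a_1 = 3
y_2 = S_2(0) = a_2 = -1
y_3 = S_2(3) = 4
t_q=29/4 is in segment 2 (τ=9/4); S_2(τ)=131/64

y_0=1 y_1=3 y_2=-1 y_3=4
S(29/4) = 131/64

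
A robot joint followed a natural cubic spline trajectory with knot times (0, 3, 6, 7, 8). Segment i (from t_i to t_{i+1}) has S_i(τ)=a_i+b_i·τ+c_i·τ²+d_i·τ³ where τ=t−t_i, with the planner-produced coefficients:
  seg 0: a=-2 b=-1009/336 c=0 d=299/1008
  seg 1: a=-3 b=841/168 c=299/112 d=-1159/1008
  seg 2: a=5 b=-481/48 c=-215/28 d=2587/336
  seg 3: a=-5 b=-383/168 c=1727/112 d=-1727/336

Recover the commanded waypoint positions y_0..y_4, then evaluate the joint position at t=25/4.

y_0 = S_0(0) = a_0 = -2
y_1 = S_1(0) = a_1 = -3
y_2 = S_2(0) = a_2 = 5
y_3 = S_3(0) = a_3 = -5
y_4 = S_3(1) = 3
t_q=25/4 is in segment 2 (τ=1/4); S_2(τ)=15305/7168

y_0=-2 y_1=-3 y_2=5 y_3=-5 y_4=3
S(25/4) = 15305/7168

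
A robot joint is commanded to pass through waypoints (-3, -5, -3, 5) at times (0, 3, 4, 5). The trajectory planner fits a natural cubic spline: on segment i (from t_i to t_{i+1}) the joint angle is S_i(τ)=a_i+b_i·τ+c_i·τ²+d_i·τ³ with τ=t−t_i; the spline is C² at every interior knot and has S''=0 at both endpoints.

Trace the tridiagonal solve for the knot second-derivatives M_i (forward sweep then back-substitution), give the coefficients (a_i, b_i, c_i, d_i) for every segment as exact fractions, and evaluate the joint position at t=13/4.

  seg 0: a=-3 b=-104/93 c=0 d=14/279
  seg 1: a=-5 b=22/93 c=14/31 d=122/93
  seg 2: a=-3 b=472/93 c=136/31 d=-136/93
S(13/4) = -4853/992

Δ: Δ0=-2/3, Δ1=2, Δ2=8
row 1: diag=8, rhs=16; c'=1/8, d'=2
row 2: denom=4−1·1/8=31/8; d'=(36−1·2)/(31/8)=272/31
back: M2=272/31
back: M1=2−1/8·272/31=28/31
M: M0=0, M1=28/31, M2=272/31, M3=0
seg 0: a=-3, c=M0/2=0, d=(M1−M0)/(6·3)=14/279, b=Δ0−h0·(2M0+M1)/6=-104/93
seg 1: a=-5, c=M1/2=14/31, d=(M2−M1)/(6·1)=122/93, b=Δ1−h1·(2M1+M2)/6=22/93
seg 2: a=-3, c=M2/2=136/31, d=(M3−M2)/(6·1)=-136/93, b=Δ2−h2·(2M2+M3)/6=472/93
t_q=13/4 → seg 1, τ=1/4; S=-5+22/93·τ+14/31·τ²+122/93·τ³=-4853/992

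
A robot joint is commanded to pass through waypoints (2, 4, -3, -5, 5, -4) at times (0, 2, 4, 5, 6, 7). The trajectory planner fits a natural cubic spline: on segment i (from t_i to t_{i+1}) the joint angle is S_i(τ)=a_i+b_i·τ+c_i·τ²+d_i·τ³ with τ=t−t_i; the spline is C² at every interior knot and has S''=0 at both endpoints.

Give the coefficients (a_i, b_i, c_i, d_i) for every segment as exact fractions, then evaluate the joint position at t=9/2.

  seg 0: a=2 b=306/157 c=0 d=-149/628
  seg 1: a=4 b=-141/157 c=-447/314 d=77/1256
  seg 2: a=-3 b=-1839/314 c=-663/628 d=3085/628
  seg 3: a=-5 b=4251/628 c=2148/157 d=-6563/628
  seg 4: a=5 b=873/314 c=-11097/628 d=3699/628
S(9/2) = -28025/5024

Δ: Δ0=1, Δ1=-7/2, Δ2=-2, Δ3=10, Δ4=-9
row 1: diag=8, rhs=-27; c'=1/4, d'=-27/8
row 2: denom=6−2·1/4=11/2; d'=(9−2·-27/8)/(11/2)=63/22
row 3: denom=4−1·2/11=42/11; d'=(72−1·63/22)/(42/11)=507/28
row 4: denom=4−1·11/42=157/42; d'=(-114−1·507/28)/(157/42)=-11097/314
back: M4=-11097/314
back: M3=507/28−11/42·-11097/314=4296/157
back: M2=63/22−2/11·4296/157=-663/314
back: M1=-27/8−1/4·-663/314=-447/157
M: M0=0, M1=-447/157, M2=-663/314, M3=4296/157, M4=-11097/314, M5=0
seg 0: a=2, c=M0/2=0, d=(M1−M0)/(6·2)=-149/628, b=Δ0−h0·(2M0+M1)/6=306/157
seg 1: a=4, c=M1/2=-447/314, d=(M2−M1)/(6·2)=77/1256, b=Δ1−h1·(2M1+M2)/6=-141/157
seg 2: a=-3, c=M2/2=-663/628, d=(M3−M2)/(6·1)=3085/628, b=Δ2−h2·(2M2+M3)/6=-1839/314
seg 3: a=-5, c=M3/2=2148/157, d=(M4−M3)/(6·1)=-6563/628, b=Δ3−h3·(2M3+M4)/6=4251/628
seg 4: a=5, c=M4/2=-11097/628, d=(M5−M4)/(6·1)=3699/628, b=Δ4−h4·(2M4+M5)/6=873/314
t_q=9/2 → seg 2, τ=1/2; S=-3+-1839/314·τ+-663/628·τ²+3085/628·τ³=-28025/5024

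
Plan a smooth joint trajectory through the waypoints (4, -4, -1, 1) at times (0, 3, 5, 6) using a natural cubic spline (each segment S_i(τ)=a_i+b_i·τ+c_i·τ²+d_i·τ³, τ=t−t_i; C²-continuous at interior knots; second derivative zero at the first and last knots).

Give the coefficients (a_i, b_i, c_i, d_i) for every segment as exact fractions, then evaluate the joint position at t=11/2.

  seg 0: a=4 b=-83/21 c=0 d=1/7
  seg 1: a=-4 b=-2/21 c=9/7 d=-41/168
  seg 2: a=-1 b=89/42 c=-5/28 d=5/84
S(11/2) = 5/224

Δ: Δ0=-8/3, Δ1=3/2, Δ2=2
row 1: diag=10, rhs=25; c'=1/5, d'=5/2
row 2: denom=6−2·1/5=28/5; d'=(3−2·5/2)/(28/5)=-5/14
back: M2=-5/14
back: M1=5/2−1/5·-5/14=18/7
M: M0=0, M1=18/7, M2=-5/14, M3=0
seg 0: a=4, c=M0/2=0, d=(M1−M0)/(6·3)=1/7, b=Δ0−h0·(2M0+M1)/6=-83/21
seg 1: a=-4, c=M1/2=9/7, d=(M2−M1)/(6·2)=-41/168, b=Δ1−h1·(2M1+M2)/6=-2/21
seg 2: a=-1, c=M2/2=-5/28, d=(M3−M2)/(6·1)=5/84, b=Δ2−h2·(2M2+M3)/6=89/42
t_q=11/2 → seg 2, τ=1/2; S=-1+89/42·τ+-5/28·τ²+5/84·τ³=5/224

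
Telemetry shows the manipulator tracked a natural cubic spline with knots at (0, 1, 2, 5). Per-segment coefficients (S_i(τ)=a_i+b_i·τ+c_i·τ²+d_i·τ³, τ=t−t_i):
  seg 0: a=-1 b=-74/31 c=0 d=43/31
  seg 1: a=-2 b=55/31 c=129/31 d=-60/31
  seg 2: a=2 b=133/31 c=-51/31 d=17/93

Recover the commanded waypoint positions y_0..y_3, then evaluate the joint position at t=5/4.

y_0 = S_0(0) = a_0 = -1
y_1 = S_1(0) = a_1 = -2
y_2 = S_2(0) = a_2 = 2
y_3 = S_2(3) = 5
t_q=5/4 is in segment 1 (τ=1/4); S_1(τ)=-329/248

y_0=-1 y_1=-2 y_2=2 y_3=5
S(5/4) = -329/248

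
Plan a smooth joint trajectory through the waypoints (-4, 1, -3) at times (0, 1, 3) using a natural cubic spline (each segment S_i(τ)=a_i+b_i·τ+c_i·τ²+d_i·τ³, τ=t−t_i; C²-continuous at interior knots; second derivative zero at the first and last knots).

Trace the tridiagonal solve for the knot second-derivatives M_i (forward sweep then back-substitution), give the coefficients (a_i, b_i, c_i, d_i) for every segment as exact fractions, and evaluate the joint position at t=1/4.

Δ: Δ0=5, Δ1=-2
row 1: diag=6, rhs=-42; c'=1/3, d'=-7
back: M1=-7
M: M0=0, M1=-7, M2=0
seg 0: a=-4, c=M0/2=0, d=(M1−M0)/(6·1)=-7/6, b=Δ0−h0·(2M0+M1)/6=37/6
seg 1: a=1, c=M1/2=-7/2, d=(M2−M1)/(6·2)=7/12, b=Δ1−h1·(2M1+M2)/6=8/3
t_q=1/4 → seg 0, τ=1/4; S=-4+37/6·τ+0·τ²+-7/6·τ³=-317/128

  seg 0: a=-4 b=37/6 c=0 d=-7/6
  seg 1: a=1 b=8/3 c=-7/2 d=7/12
S(1/4) = -317/128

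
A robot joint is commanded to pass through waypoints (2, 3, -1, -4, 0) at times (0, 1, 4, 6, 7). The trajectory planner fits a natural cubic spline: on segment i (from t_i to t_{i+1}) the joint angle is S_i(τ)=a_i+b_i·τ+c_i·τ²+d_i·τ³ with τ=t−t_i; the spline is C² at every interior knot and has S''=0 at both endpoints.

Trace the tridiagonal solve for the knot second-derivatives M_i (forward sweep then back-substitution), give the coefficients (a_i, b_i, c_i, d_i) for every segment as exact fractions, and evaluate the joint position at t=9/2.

  seg 0: a=2 b=733/591 c=0 d=-142/591
  seg 1: a=3 b=307/591 c=-142/197 d=61/1773
  seg 2: a=-1 b=-1700/591 c=-81/197 d=2599/4728
  seg 3: a=-4 b=2453/1182 c=2275/788 d=-2275/2364
S(9/2) = -31171/12608

Δ: Δ0=1, Δ1=-4/3, Δ2=-3/2, Δ3=4
row 1: diag=8, rhs=-14; c'=3/8, d'=-7/4
row 2: denom=10−3·3/8=71/8; d'=(-1−3·-7/4)/(71/8)=34/71
row 3: denom=6−2·16/71=394/71; d'=(33−2·34/71)/(394/71)=2275/394
back: M3=2275/394
back: M2=34/71−16/71·2275/394=-162/197
back: M1=-7/4−3/8·-162/197=-284/197
M: M0=0, M1=-284/197, M2=-162/197, M3=2275/394, M4=0
seg 0: a=2, c=M0/2=0, d=(M1−M0)/(6·1)=-142/591, b=Δ0−h0·(2M0+M1)/6=733/591
seg 1: a=3, c=M1/2=-142/197, d=(M2−M1)/(6·3)=61/1773, b=Δ1−h1·(2M1+M2)/6=307/591
seg 2: a=-1, c=M2/2=-81/197, d=(M3−M2)/(6·2)=2599/4728, b=Δ2−h2·(2M2+M3)/6=-1700/591
seg 3: a=-4, c=M3/2=2275/788, d=(M4−M3)/(6·1)=-2275/2364, b=Δ3−h3·(2M3+M4)/6=2453/1182
t_q=9/2 → seg 2, τ=1/2; S=-1+-1700/591·τ+-81/197·τ²+2599/4728·τ³=-31171/12608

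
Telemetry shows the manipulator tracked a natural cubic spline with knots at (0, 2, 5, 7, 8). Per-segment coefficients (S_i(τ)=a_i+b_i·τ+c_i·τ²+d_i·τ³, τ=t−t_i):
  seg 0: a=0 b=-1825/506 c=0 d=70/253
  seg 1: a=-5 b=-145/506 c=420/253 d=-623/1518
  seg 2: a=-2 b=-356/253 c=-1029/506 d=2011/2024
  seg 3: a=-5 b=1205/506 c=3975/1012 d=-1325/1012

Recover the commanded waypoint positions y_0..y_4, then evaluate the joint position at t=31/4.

y_0 = S_0(0) = a_0 = 0
y_1 = S_1(0) = a_1 = -5
y_2 = S_2(0) = a_2 = -2
y_3 = S_3(0) = a_3 = -5
y_4 = S_3(1) = 0
t_q=31/4 is in segment 3 (τ=3/4); S_3(τ)=-100835/64768

y_0=0 y_1=-5 y_2=-2 y_3=-5 y_4=0
S(31/4) = -100835/64768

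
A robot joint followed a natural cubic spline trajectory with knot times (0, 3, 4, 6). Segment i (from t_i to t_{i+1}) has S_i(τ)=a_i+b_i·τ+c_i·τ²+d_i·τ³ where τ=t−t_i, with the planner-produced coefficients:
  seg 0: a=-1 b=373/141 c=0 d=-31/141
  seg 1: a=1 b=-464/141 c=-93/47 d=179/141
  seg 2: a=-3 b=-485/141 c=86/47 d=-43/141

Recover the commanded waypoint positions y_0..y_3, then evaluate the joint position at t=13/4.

y_0=-1 y_1=1 y_2=-3 y_3=-5
S(13/4) = 221/3008

y_0 = S_0(0) = a_0 = -1
y_1 = S_1(0) = a_1 = 1
y_2 = S_2(0) = a_2 = -3
y_3 = S_2(2) = -5
t_q=13/4 is in segment 1 (τ=1/4); S_1(τ)=221/3008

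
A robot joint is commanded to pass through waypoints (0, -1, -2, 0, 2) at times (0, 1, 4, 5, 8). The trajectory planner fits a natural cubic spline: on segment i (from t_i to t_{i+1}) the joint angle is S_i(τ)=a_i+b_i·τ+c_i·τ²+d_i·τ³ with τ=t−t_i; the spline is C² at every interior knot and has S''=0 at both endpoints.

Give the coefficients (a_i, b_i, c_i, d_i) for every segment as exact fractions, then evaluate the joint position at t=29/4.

  seg 0: a=0 b=-23/24 c=0 d=-1/24
  seg 1: a=-1 b=-13/12 c=-1/8 d=1/8
  seg 2: a=-2 b=37/24 c=1 d=-13/24
  seg 3: a=0 b=23/12 c=-5/8 d=5/72
S(29/4) = 993/512

Δ: Δ0=-1, Δ1=-1/3, Δ2=2, Δ3=2/3
row 1: diag=8, rhs=4; c'=3/8, d'=1/2
row 2: denom=8−3·3/8=55/8; d'=(14−3·1/2)/(55/8)=20/11
row 3: denom=8−1·8/55=432/55; d'=(-8−1·20/11)/(432/55)=-5/4
back: M3=-5/4
back: M2=20/11−8/55·-5/4=2
back: M1=1/2−3/8·2=-1/4
M: M0=0, M1=-1/4, M2=2, M3=-5/4, M4=0
seg 0: a=0, c=M0/2=0, d=(M1−M0)/(6·1)=-1/24, b=Δ0−h0·(2M0+M1)/6=-23/24
seg 1: a=-1, c=M1/2=-1/8, d=(M2−M1)/(6·3)=1/8, b=Δ1−h1·(2M1+M2)/6=-13/12
seg 2: a=-2, c=M2/2=1, d=(M3−M2)/(6·1)=-13/24, b=Δ2−h2·(2M2+M3)/6=37/24
seg 3: a=0, c=M3/2=-5/8, d=(M4−M3)/(6·3)=5/72, b=Δ3−h3·(2M3+M4)/6=23/12
t_q=29/4 → seg 3, τ=9/4; S=0+23/12·τ+-5/8·τ²+5/72·τ³=993/512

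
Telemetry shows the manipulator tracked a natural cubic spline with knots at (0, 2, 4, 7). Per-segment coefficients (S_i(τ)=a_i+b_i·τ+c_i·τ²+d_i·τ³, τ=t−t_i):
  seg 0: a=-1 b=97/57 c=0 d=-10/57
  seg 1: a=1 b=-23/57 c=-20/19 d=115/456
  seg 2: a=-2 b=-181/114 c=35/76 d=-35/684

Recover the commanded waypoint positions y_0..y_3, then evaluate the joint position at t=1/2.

y_0 = S_0(0) = a_0 = -1
y_1 = S_1(0) = a_1 = 1
y_2 = S_2(0) = a_2 = -2
y_3 = S_2(3) = -4
t_q=1/2 is in segment 0 (τ=1/2); S_0(τ)=-13/76

y_0=-1 y_1=1 y_2=-2 y_3=-4
S(1/2) = -13/76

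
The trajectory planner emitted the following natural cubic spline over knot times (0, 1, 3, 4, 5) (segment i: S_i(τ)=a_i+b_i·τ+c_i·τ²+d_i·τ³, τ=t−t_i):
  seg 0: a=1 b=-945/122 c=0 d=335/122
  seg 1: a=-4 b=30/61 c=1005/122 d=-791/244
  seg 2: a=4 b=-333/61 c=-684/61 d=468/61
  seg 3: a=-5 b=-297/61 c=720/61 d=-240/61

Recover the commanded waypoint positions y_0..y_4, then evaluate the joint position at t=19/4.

y_0 = S_0(0) = a_0 = 1
y_1 = S_1(0) = a_1 = -4
y_2 = S_2(0) = a_2 = 4
y_3 = S_3(0) = a_3 = -5
y_4 = S_3(1) = -2
t_q=19/4 is in segment 3 (τ=3/4); S_3(τ)=-224/61

y_0=1 y_1=-4 y_2=4 y_3=-5 y_4=-2
S(19/4) = -224/61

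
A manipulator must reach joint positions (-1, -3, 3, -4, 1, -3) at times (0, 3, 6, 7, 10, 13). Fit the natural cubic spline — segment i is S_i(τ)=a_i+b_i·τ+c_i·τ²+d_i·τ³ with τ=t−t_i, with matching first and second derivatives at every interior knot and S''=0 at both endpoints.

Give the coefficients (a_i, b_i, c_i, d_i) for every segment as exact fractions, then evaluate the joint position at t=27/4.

Δ: Δ0=-2/3, Δ1=2, Δ2=-7, Δ3=5/3, Δ4=-4/3
row 1: diag=12, rhs=16; c'=1/4, d'=4/3
row 2: denom=8−3·1/4=29/4; d'=(-54−3·4/3)/(29/4)=-8
row 3: denom=8−1·4/29=228/29; d'=(52−1·-8)/(228/29)=145/19
row 4: denom=12−3·29/76=825/76; d'=(-18−3·145/19)/(825/76)=-1036/275
back: M4=-1036/275
back: M3=145/19−29/76·-1036/275=2494/275
back: M2=-8−4/29·2494/275=-2544/275
back: M1=4/3−1/4·-2544/275=3008/825
M: M0=0, M1=3008/825, M2=-2544/275, M3=2494/275, M4=-1036/275, M5=0
seg 0: a=-1, c=M0/2=0, d=(M1−M0)/(6·3)=1504/7425, b=Δ0−h0·(2M0+M1)/6=-2054/825
seg 1: a=-3, c=M1/2=1504/825, d=(M2−M1)/(6·3)=-1064/1485, b=Δ1−h1·(2M1+M2)/6=2458/825
seg 2: a=3, c=M2/2=-1272/275, d=(M3−M2)/(6·1)=229/75, b=Δ2−h2·(2M2+M3)/6=-4478/825
seg 3: a=-4, c=M3/2=1247/275, d=(M4−M3)/(6·3)=-353/495, b=Δ3−h3·(2M3+M4)/6=-4553/825
seg 4: a=1, c=M4/2=-518/275, d=(M5−M4)/(6·3)=518/2475, b=Δ4−h4·(2M4+M5)/6=2008/825
t_q=27/4 → seg 2, τ=3/4; S=3+-4478/825·τ+-1272/275·τ²+229/75·τ³=-41969/17600

  seg 0: a=-1 b=-2054/825 c=0 d=1504/7425
  seg 1: a=-3 b=2458/825 c=1504/825 d=-1064/1485
  seg 2: a=3 b=-4478/825 c=-1272/275 d=229/75
  seg 3: a=-4 b=-4553/825 c=1247/275 d=-353/495
  seg 4: a=1 b=2008/825 c=-518/275 d=518/2475
S(27/4) = -41969/17600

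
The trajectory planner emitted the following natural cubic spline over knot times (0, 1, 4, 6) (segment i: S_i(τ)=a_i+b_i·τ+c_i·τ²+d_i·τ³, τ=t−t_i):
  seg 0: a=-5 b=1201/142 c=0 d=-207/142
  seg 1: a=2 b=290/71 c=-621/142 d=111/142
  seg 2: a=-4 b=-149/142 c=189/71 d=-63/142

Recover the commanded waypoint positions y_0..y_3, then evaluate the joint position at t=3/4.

y_0=-5 y_1=2 y_2=-4 y_3=1
S(3/4) = 6619/9088

y_0 = S_0(0) = a_0 = -5
y_1 = S_1(0) = a_1 = 2
y_2 = S_2(0) = a_2 = -4
y_3 = S_2(2) = 1
t_q=3/4 is in segment 0 (τ=3/4); S_0(τ)=6619/9088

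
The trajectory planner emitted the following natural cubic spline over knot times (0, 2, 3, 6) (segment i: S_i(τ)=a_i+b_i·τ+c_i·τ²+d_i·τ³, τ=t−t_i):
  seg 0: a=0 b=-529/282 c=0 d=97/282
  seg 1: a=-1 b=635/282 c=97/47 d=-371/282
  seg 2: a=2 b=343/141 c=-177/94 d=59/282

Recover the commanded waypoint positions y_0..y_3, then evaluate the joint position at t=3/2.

y_0 = S_0(0) = a_0 = 0
y_1 = S_1(0) = a_1 = -1
y_2 = S_2(0) = a_2 = 2
y_3 = S_2(3) = -2
t_q=3/2 is in segment 0 (τ=3/2); S_0(τ)=-1243/752

y_0=0 y_1=-1 y_2=2 y_3=-2
S(3/2) = -1243/752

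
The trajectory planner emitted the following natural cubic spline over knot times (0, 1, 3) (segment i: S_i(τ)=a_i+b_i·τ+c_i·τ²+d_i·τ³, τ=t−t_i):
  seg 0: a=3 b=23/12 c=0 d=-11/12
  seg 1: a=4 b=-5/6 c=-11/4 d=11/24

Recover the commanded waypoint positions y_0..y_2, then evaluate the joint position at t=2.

y_0=3 y_1=4 y_2=-5
S(2) = 7/8

y_0 = S_0(0) = a_0 = 3
y_1 = S_1(0) = a_1 = 4
y_2 = S_1(2) = -5
t_q=2 is in segment 1 (τ=1); S_1(τ)=7/8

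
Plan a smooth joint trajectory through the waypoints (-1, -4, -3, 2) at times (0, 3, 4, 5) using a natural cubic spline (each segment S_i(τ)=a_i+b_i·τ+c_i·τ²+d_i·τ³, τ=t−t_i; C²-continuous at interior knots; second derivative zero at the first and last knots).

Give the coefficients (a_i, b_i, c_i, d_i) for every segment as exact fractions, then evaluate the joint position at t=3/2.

Δ: Δ0=-1, Δ1=1, Δ2=5
row 1: diag=8, rhs=12; c'=1/8, d'=3/2
row 2: denom=4−1·1/8=31/8; d'=(24−1·3/2)/(31/8)=180/31
back: M2=180/31
back: M1=3/2−1/8·180/31=24/31
M: M0=0, M1=24/31, M2=180/31, M3=0
seg 0: a=-1, c=M0/2=0, d=(M1−M0)/(6·3)=4/93, b=Δ0−h0·(2M0+M1)/6=-43/31
seg 1: a=-4, c=M1/2=12/31, d=(M2−M1)/(6·1)=26/31, b=Δ1−h1·(2M1+M2)/6=-7/31
seg 2: a=-3, c=M2/2=90/31, d=(M3−M2)/(6·1)=-30/31, b=Δ2−h2·(2M2+M3)/6=95/31
t_q=3/2 → seg 0, τ=3/2; S=-1+-43/31·τ+0·τ²+4/93·τ³=-91/31

  seg 0: a=-1 b=-43/31 c=0 d=4/93
  seg 1: a=-4 b=-7/31 c=12/31 d=26/31
  seg 2: a=-3 b=95/31 c=90/31 d=-30/31
S(3/2) = -91/31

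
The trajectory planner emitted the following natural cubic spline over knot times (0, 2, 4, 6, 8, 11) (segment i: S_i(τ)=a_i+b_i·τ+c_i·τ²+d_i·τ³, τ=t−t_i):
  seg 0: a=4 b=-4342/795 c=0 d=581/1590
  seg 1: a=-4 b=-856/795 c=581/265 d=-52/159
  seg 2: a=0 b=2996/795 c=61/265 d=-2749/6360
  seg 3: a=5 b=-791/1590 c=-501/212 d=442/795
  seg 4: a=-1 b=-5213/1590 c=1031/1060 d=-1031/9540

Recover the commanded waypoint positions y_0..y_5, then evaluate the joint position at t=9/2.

y_0 = S_0(0) = a_0 = 4
y_1 = S_1(0) = a_1 = -4
y_2 = S_2(0) = a_2 = 0
y_3 = S_3(0) = a_3 = 5
y_4 = S_4(0) = a_4 = -1
y_5 = S_4(3) = -5
t_q=9/2 is in segment 2 (τ=1/2); S_2(τ)=32017/16960

y_0=4 y_1=-4 y_2=0 y_3=5 y_4=-1 y_5=-5
S(9/2) = 32017/16960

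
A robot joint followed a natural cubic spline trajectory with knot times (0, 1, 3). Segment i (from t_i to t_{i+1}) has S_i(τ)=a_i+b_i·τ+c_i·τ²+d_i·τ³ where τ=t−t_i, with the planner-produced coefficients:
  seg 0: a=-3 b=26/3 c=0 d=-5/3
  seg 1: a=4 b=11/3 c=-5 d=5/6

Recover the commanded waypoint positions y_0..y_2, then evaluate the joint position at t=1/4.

y_0=-3 y_1=4 y_2=-2
S(1/4) = -55/64

y_0 = S_0(0) = a_0 = -3
y_1 = S_1(0) = a_1 = 4
y_2 = S_1(2) = -2
t_q=1/4 is in segment 0 (τ=1/4); S_0(τ)=-55/64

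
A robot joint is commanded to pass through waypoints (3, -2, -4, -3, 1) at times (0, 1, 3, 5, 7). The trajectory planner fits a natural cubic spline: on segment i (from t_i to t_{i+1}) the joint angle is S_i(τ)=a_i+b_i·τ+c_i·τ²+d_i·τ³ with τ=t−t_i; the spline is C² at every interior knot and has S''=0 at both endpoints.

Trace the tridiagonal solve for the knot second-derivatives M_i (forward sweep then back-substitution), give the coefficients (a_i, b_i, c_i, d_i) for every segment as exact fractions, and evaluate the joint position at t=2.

  seg 0: a=3 b=-931/164 c=0 d=111/164
  seg 1: a=-2 b=-299/82 c=333/164 d=-29/82
  seg 2: a=-4 b=19/82 c=-15/164 d=37/328
  seg 3: a=-3 b=50/41 c=24/41 d=-4/41
S(2) = -651/164

Δ: Δ0=-5, Δ1=-1, Δ2=1/2, Δ3=2
row 1: diag=6, rhs=24; c'=1/3, d'=4
row 2: denom=8−2·1/3=22/3; d'=(9−2·4)/(22/3)=3/22
row 3: denom=8−2·3/11=82/11; d'=(9−2·3/22)/(82/11)=48/41
back: M3=48/41
back: M2=3/22−3/11·48/41=-15/82
back: M1=4−1/3·-15/82=333/82
M: M0=0, M1=333/82, M2=-15/82, M3=48/41, M4=0
seg 0: a=3, c=M0/2=0, d=(M1−M0)/(6·1)=111/164, b=Δ0−h0·(2M0+M1)/6=-931/164
seg 1: a=-2, c=M1/2=333/164, d=(M2−M1)/(6·2)=-29/82, b=Δ1−h1·(2M1+M2)/6=-299/82
seg 2: a=-4, c=M2/2=-15/164, d=(M3−M2)/(6·2)=37/328, b=Δ2−h2·(2M2+M3)/6=19/82
seg 3: a=-3, c=M3/2=24/41, d=(M4−M3)/(6·2)=-4/41, b=Δ3−h3·(2M3+M4)/6=50/41
t_q=2 → seg 1, τ=1; S=-2+-299/82·τ+333/164·τ²+-29/82·τ³=-651/164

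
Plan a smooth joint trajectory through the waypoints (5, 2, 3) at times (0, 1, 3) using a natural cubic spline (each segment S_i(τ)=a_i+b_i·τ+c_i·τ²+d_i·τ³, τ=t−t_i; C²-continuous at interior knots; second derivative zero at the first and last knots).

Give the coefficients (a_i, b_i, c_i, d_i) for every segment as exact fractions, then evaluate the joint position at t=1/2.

Δ: Δ0=-3, Δ1=1/2
row 1: diag=6, rhs=21; c'=1/3, d'=7/2
back: M1=7/2
M: M0=0, M1=7/2, M2=0
seg 0: a=5, c=M0/2=0, d=(M1−M0)/(6·1)=7/12, b=Δ0−h0·(2M0+M1)/6=-43/12
seg 1: a=2, c=M1/2=7/4, d=(M2−M1)/(6·2)=-7/24, b=Δ1−h1·(2M1+M2)/6=-11/6
t_q=1/2 → seg 0, τ=1/2; S=5+-43/12·τ+0·τ²+7/12·τ³=105/32

  seg 0: a=5 b=-43/12 c=0 d=7/12
  seg 1: a=2 b=-11/6 c=7/4 d=-7/24
S(1/2) = 105/32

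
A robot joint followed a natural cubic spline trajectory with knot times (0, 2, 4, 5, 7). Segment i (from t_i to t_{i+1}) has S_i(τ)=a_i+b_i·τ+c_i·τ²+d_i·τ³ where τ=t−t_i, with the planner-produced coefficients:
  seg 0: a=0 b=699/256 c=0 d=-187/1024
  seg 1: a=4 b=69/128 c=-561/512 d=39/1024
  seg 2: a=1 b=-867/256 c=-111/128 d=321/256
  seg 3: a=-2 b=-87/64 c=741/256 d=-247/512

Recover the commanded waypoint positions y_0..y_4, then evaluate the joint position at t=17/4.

y_0 = S_0(0) = a_0 = 0
y_1 = S_1(0) = a_1 = 4
y_2 = S_2(0) = a_2 = 1
y_3 = S_3(0) = a_3 = -2
y_4 = S_3(2) = 3
t_q=17/4 is in segment 2 (τ=1/4); S_2(τ)=1945/16384

y_0=0 y_1=4 y_2=1 y_3=-2 y_4=3
S(17/4) = 1945/16384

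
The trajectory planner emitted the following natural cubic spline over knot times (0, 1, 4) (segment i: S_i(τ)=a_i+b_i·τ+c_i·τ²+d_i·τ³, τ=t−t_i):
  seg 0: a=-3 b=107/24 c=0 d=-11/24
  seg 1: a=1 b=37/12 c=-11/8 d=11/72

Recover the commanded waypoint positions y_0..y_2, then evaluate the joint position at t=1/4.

y_0 = S_0(0) = a_0 = -3
y_1 = S_1(0) = a_1 = 1
y_2 = S_1(3) = 2
t_q=1/4 is in segment 0 (τ=1/4); S_0(τ)=-969/512

y_0=-3 y_1=1 y_2=2
S(1/4) = -969/512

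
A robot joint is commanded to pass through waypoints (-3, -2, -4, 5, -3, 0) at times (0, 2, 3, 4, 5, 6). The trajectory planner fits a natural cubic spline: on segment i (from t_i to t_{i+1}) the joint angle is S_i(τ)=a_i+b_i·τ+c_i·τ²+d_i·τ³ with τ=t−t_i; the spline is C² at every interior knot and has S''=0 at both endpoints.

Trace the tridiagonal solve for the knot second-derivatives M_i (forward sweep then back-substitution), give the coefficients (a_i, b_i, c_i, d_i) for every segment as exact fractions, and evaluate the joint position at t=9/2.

Δ: Δ0=1/2, Δ1=-2, Δ2=9, Δ3=-8, Δ4=3
row 1: diag=6, rhs=-15; c'=1/6, d'=-5/2
row 2: denom=4−1·1/6=23/6; d'=(66−1·-5/2)/(23/6)=411/23
row 3: denom=4−1·6/23=86/23; d'=(-102−1·411/23)/(86/23)=-2757/86
row 4: denom=4−1·23/86=321/86; d'=(66−1·-2757/86)/(321/86)=2811/107
back: M4=2811/107
back: M3=-2757/86−23/86·2811/107=-4182/107
back: M2=411/23−6/23·-4182/107=3003/107
back: M1=-5/2−1/6·3003/107=-768/107
M: M0=0, M1=-768/107, M2=3003/107, M3=-4182/107, M4=2811/107, M5=0
seg 0: a=-3, c=M0/2=0, d=(M1−M0)/(6·2)=-64/107, b=Δ0−h0·(2M0+M1)/6=619/214
seg 1: a=-2, c=M1/2=-384/107, d=(M2−M1)/(6·1)=1257/214, b=Δ1−h1·(2M1+M2)/6=-917/214
seg 2: a=-4, c=M2/2=3003/214, d=(M3−M2)/(6·1)=-2395/214, b=Δ2−h2·(2M2+M3)/6=659/107
seg 3: a=5, c=M3/2=-2091/107, d=(M4−M3)/(6·1)=2331/214, b=Δ3−h3·(2M3+M4)/6=139/214
seg 4: a=-3, c=M4/2=2811/214, d=(M5−M4)/(6·1)=-937/214, b=Δ4−h4·(2M4+M5)/6=-616/107
t_q=9/2 → seg 3, τ=1/2; S=5+139/214·τ+-2091/107·τ²+2331/214·τ³=3083/1712

  seg 0: a=-3 b=619/214 c=0 d=-64/107
  seg 1: a=-2 b=-917/214 c=-384/107 d=1257/214
  seg 2: a=-4 b=659/107 c=3003/214 d=-2395/214
  seg 3: a=5 b=139/214 c=-2091/107 d=2331/214
  seg 4: a=-3 b=-616/107 c=2811/214 d=-937/214
S(9/2) = 3083/1712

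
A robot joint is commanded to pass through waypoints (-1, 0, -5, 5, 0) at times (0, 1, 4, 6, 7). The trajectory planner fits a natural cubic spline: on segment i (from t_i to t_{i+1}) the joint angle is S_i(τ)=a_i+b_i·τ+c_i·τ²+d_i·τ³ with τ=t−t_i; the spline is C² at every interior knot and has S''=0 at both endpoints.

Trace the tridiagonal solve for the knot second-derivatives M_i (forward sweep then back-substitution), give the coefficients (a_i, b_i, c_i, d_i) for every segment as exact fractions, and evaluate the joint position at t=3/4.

Δ: Δ0=1, Δ1=-5/3, Δ2=5, Δ3=-5
row 1: diag=8, rhs=-16; c'=3/8, d'=-2
row 2: denom=10−3·3/8=71/8; d'=(40−3·-2)/(71/8)=368/71
row 3: denom=6−2·16/71=394/71; d'=(-60−2·368/71)/(394/71)=-2498/197
back: M3=-2498/197
back: M2=368/71−16/71·-2498/197=1584/197
back: M1=-2−3/8·1584/197=-988/197
M: M0=0, M1=-988/197, M2=1584/197, M3=-2498/197, M4=0
seg 0: a=-1, c=M0/2=0, d=(M1−M0)/(6·1)=-494/591, b=Δ0−h0·(2M0+M1)/6=1085/591
seg 1: a=0, c=M1/2=-494/197, d=(M2−M1)/(6·3)=1286/1773, b=Δ1−h1·(2M1+M2)/6=-397/591
seg 2: a=-5, c=M2/2=792/197, d=(M3−M2)/(6·2)=-2041/1182, b=Δ2−h2·(2M2+M3)/6=2285/591
seg 3: a=5, c=M3/2=-1249/197, d=(M4−M3)/(6·1)=1249/591, b=Δ3−h3·(2M3+M4)/6=-457/591
t_q=3/4 → seg 0, τ=3/4; S=-1+1085/591·τ+0·τ²+-494/591·τ³=153/6304

  seg 0: a=-1 b=1085/591 c=0 d=-494/591
  seg 1: a=0 b=-397/591 c=-494/197 d=1286/1773
  seg 2: a=-5 b=2285/591 c=792/197 d=-2041/1182
  seg 3: a=5 b=-457/591 c=-1249/197 d=1249/591
S(3/4) = 153/6304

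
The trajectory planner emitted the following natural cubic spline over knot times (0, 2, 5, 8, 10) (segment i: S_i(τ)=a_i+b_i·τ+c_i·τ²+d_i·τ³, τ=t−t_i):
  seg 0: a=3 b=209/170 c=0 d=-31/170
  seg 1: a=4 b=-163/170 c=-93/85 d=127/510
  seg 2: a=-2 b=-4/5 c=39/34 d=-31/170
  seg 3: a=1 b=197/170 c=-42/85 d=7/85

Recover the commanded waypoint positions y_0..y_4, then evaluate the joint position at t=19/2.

y_0=3 y_1=4 y_2=-2 y_3=1 y_4=2
S(19/2) = 259/136

y_0 = S_0(0) = a_0 = 3
y_1 = S_1(0) = a_1 = 4
y_2 = S_2(0) = a_2 = -2
y_3 = S_3(0) = a_3 = 1
y_4 = S_3(2) = 2
t_q=19/2 is in segment 3 (τ=3/2); S_3(τ)=259/136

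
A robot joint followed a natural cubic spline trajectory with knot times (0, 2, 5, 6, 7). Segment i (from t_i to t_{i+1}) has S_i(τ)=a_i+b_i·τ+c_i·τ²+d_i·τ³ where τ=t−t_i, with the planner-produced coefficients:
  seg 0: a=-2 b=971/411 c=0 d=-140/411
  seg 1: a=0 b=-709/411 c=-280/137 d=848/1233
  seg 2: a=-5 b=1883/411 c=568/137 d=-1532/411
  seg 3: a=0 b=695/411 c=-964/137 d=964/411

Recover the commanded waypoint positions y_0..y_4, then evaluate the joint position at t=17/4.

y_0=-2 y_1=0 y_2=-5 y_3=0 y_4=-3
S(17/4) = -876/137

y_0 = S_0(0) = a_0 = -2
y_1 = S_1(0) = a_1 = 0
y_2 = S_2(0) = a_2 = -5
y_3 = S_3(0) = a_3 = 0
y_4 = S_3(1) = -3
t_q=17/4 is in segment 1 (τ=9/4); S_1(τ)=-876/137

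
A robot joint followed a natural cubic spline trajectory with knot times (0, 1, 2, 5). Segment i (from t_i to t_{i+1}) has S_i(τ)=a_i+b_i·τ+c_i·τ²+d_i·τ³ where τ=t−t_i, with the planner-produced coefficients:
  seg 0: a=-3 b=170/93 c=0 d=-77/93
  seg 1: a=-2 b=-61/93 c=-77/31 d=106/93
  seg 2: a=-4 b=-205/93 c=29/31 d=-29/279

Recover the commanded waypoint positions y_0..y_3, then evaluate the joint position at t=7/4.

y_0=-3 y_1=-2 y_2=-4 y_3=-5
S(7/4) = -3381/992

y_0 = S_0(0) = a_0 = -3
y_1 = S_1(0) = a_1 = -2
y_2 = S_2(0) = a_2 = -4
y_3 = S_2(3) = -5
t_q=7/4 is in segment 1 (τ=3/4); S_1(τ)=-3381/992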